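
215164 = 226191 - 11027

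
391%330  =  61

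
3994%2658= 1336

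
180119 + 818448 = 998567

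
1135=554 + 581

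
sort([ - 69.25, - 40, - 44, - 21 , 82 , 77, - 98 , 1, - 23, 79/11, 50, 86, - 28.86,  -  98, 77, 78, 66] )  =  [ - 98 , - 98, - 69.25, - 44, - 40,-28.86, - 23, - 21, 1, 79/11,50 , 66 , 77, 77, 78, 82,86]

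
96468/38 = 2538 + 12/19 =2538.63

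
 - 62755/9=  - 62755/9 = -6972.78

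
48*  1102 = 52896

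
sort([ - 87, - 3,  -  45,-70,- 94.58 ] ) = [ - 94.58, - 87, - 70,- 45, - 3 ]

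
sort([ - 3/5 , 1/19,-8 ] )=[ - 8,-3/5, 1/19]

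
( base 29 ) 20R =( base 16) 6ad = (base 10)1709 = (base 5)23314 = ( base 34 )1G9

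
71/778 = 71/778= 0.09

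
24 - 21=3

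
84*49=4116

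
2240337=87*25751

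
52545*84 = 4413780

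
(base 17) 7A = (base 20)69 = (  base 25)54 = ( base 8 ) 201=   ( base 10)129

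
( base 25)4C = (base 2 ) 1110000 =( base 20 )5C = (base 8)160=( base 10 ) 112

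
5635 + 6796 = 12431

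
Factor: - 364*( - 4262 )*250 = 2^4*5^3*7^1*13^1*2131^1 = 387842000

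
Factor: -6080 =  - 2^6  *  5^1 * 19^1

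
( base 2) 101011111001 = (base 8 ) 5371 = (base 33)2J4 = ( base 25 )4C9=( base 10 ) 2809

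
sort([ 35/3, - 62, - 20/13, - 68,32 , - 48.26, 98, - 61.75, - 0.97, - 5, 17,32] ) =[ - 68, - 62, - 61.75,-48.26, - 5,- 20/13,-0.97,  35/3,17,32,32,98]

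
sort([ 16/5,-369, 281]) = [ - 369 , 16/5,281]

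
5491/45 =5491/45= 122.02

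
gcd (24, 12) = 12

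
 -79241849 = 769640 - 80011489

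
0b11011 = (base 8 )33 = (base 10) 27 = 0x1B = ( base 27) 10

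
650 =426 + 224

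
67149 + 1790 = 68939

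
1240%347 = 199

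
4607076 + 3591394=8198470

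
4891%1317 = 940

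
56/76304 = 7/9538 = 0.00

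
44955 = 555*81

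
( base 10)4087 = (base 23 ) 7GG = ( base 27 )5ga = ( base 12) 2447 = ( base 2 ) 111111110111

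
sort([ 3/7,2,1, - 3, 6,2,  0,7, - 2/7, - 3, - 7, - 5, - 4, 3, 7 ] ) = [ - 7,  -  5, - 4, - 3, - 3, - 2/7,0, 3/7,1 , 2, 2,3, 6 , 7,7]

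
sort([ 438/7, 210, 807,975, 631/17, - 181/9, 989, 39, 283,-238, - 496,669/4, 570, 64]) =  [ - 496, - 238,-181/9, 631/17,39,  438/7,64,669/4 , 210,  283, 570,807, 975, 989 ]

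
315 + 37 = 352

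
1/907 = 1/907 = 0.00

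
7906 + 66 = 7972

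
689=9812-9123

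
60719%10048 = 431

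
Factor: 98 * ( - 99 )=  - 2^1 * 3^2*7^2 * 11^1 = - 9702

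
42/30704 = 21/15352= 0.00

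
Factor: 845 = 5^1*13^2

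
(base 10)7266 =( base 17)1827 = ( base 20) i36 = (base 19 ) 1128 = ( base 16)1C62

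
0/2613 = 0 = 0.00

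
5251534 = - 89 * ( - 59006 ) 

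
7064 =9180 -2116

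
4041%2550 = 1491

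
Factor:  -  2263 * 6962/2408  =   - 2^( - 2) *7^ (-1)* 31^1*43^(-1) * 59^2*73^1  =  -7877503/1204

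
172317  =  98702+73615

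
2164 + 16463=18627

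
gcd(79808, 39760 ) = 16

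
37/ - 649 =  - 1+612/649 =- 0.06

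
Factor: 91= 7^1*13^1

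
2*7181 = 14362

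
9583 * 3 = 28749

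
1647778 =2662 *619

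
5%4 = 1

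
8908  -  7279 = 1629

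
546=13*42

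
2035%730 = 575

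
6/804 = 1/134= 0.01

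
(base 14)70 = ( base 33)2w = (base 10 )98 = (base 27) 3H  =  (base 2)1100010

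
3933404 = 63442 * 62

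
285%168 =117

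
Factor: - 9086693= - 7^1 * 11^1 *19^1*6211^1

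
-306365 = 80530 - 386895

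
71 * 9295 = 659945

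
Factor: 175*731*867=110910975 = 3^1*5^2*7^1 * 17^3*43^1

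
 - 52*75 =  - 3900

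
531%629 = 531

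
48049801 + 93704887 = 141754688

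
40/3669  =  40/3669 = 0.01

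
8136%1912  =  488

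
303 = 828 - 525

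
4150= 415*10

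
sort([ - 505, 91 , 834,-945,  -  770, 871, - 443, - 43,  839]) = [ - 945, - 770, - 505,-443, - 43,  91,834 , 839,871 ]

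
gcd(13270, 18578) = 2654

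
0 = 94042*0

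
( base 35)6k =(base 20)ba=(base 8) 346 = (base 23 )a0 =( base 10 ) 230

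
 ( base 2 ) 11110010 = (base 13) 158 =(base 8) 362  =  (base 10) 242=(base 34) 74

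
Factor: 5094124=2^2 * 7^1 *43^1*4231^1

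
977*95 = 92815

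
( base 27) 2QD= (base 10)2173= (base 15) 99d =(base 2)100001111101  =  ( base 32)23T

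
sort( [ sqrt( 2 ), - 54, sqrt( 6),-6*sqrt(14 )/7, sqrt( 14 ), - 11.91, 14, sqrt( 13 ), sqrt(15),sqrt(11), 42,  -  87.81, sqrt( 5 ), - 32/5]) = [ - 87.81 , - 54, - 11.91,-32/5, - 6*sqrt( 14)/7, sqrt( 2 ),sqrt(5),sqrt(6), sqrt( 11),  sqrt ( 13), sqrt( 14), sqrt ( 15 )  ,  14 , 42 ] 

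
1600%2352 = 1600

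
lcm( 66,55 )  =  330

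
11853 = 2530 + 9323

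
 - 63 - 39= - 102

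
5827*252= 1468404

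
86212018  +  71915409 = 158127427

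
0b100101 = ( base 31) 16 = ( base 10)37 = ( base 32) 15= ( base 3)1101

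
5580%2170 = 1240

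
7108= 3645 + 3463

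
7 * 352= 2464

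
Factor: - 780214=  - 2^1*390107^1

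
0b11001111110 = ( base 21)3g3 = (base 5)23122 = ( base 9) 2246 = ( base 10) 1662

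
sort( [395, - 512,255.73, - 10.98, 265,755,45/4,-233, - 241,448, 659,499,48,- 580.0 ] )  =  [ -580.0, - 512,-241,-233, - 10.98,  45/4, 48,255.73,265 , 395,448,  499, 659, 755] 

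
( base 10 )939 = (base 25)1CE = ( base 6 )4203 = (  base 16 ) 3AB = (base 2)1110101011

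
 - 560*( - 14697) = 8230320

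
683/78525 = 683/78525= 0.01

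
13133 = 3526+9607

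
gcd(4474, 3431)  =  1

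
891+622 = 1513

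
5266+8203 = 13469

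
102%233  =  102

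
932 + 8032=8964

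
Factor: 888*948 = 2^5*3^2*  37^1  *  79^1 = 841824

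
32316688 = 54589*592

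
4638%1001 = 634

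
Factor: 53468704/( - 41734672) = -2^1 * 7^(-2 )*47^1*73^1*487^1*53233^ (  -  1 ) = -3341794/2608417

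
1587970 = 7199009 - 5611039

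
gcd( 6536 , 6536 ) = 6536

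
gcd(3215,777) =1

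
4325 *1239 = 5358675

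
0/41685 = 0= 0.00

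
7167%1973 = 1248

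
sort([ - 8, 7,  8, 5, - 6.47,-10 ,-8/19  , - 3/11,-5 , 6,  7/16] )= [ - 10,-8, - 6.47,- 5,-8/19 , - 3/11, 7/16,5, 6,7,8]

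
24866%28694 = 24866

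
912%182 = 2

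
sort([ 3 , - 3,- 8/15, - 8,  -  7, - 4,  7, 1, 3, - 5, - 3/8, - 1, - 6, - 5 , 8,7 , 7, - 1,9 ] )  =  [ - 8, - 7,  -  6 , - 5, - 5 , - 4, - 3, - 1, - 1, - 8/15, - 3/8,1,3,3, 7, 7, 7,  8,  9]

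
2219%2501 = 2219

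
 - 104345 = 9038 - 113383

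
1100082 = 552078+548004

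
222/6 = 37  =  37.00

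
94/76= 1 +9/38 = 1.24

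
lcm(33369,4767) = 33369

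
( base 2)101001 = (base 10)41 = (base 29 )1C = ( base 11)38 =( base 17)27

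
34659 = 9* 3851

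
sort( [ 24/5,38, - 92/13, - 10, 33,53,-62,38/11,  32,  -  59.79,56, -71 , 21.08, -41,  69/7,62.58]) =[ -71, - 62,-59.79,-41,  -  10, - 92/13,38/11, 24/5,69/7,21.08, 32,33,  38,53, 56,62.58 ] 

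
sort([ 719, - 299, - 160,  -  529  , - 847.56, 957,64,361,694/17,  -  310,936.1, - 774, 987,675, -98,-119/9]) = [-847.56,- 774, - 529, -310, - 299, - 160, - 98 ,-119/9, 694/17 , 64,361,675,719,936.1,957, 987 ] 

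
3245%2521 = 724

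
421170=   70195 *6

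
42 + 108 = 150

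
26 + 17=43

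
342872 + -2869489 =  - 2526617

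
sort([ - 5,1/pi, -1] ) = [ - 5, -1, 1/pi ] 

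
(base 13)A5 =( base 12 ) B3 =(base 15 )90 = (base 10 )135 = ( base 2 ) 10000111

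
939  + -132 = 807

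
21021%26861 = 21021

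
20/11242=10/5621 = 0.00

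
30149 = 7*4307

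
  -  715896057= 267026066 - 982922123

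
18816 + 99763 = 118579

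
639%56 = 23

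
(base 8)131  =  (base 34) 2l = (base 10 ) 89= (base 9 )108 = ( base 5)324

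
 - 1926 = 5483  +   - 7409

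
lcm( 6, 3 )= 6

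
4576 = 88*52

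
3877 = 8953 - 5076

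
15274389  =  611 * 24999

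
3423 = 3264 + 159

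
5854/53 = 5854/53 = 110.45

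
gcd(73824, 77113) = 1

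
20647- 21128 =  - 481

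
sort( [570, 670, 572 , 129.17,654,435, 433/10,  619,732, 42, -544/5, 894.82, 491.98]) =[ - 544/5,42,433/10,129.17, 435, 491.98, 570, 572, 619,654, 670, 732,  894.82]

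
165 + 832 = 997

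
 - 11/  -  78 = 11/78 = 0.14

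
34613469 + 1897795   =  36511264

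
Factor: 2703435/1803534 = 2^(-1)*5^1*7^1*25747^1  *300589^( - 1) = 901145/601178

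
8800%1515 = 1225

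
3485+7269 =10754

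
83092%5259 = 4207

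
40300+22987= 63287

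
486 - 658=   - 172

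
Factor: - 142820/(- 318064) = 185/412 = 2^( - 2)*5^1*37^1*103^ (-1 )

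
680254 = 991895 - 311641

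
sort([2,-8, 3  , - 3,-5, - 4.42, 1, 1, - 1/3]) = [  -  8, - 5,-4.42, - 3 , - 1/3, 1,1, 2 , 3]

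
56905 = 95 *599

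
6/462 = 1/77 = 0.01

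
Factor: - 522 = -2^1*3^2*29^1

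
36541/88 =36541/88 = 415.24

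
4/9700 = 1/2425 = 0.00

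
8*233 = 1864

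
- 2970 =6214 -9184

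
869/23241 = 869/23241  =  0.04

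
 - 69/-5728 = 69/5728  =  0.01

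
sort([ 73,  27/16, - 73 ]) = [ - 73 , 27/16, 73]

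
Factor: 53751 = 3^1*19^1*23^1 *41^1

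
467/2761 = 467/2761 = 0.17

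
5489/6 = 5489/6 = 914.83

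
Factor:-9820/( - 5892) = 3^( - 1 ) *5^1 = 5/3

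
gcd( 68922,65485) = 7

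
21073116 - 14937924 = 6135192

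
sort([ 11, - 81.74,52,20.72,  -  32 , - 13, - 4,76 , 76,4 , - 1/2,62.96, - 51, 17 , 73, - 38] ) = [ - 81.74 , - 51,-38 , - 32, - 13, - 4, - 1/2,  4, 11,17,20.72, 52,62.96,73 , 76,  76] 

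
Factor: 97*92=2^2*23^1 * 97^1 = 8924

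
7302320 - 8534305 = -1231985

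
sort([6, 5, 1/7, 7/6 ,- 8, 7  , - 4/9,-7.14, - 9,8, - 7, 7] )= [ - 9, - 8, - 7.14, - 7, - 4/9, 1/7, 7/6 , 5, 6 , 7, 7, 8] 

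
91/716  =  91/716 = 0.13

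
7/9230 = 7/9230 = 0.00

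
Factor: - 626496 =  - 2^6*3^1*13^1 * 251^1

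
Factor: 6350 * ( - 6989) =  - 44380150= - 2^1 * 5^2*29^1 * 127^1  *241^1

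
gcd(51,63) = 3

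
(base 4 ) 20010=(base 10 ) 516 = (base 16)204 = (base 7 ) 1335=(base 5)4031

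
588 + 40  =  628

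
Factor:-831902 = - 2^1*415951^1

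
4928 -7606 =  - 2678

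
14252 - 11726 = 2526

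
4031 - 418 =3613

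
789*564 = 444996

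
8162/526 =15 + 136/263  =  15.52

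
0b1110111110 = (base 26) 1AM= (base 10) 958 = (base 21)23d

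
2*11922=23844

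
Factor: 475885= 5^1*95177^1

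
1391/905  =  1+ 486/905 =1.54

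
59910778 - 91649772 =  - 31738994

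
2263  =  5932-3669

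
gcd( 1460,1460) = 1460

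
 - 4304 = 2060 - 6364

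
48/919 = 48/919 =0.05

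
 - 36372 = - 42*866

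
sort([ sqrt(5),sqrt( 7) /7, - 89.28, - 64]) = [ - 89.28, - 64, sqrt(7) /7 , sqrt( 5) ]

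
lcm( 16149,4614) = 32298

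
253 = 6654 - 6401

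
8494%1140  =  514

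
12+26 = 38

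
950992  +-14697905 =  - 13746913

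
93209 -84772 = 8437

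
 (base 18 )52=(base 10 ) 92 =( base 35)2M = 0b1011100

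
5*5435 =27175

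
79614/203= 392 + 38/203 = 392.19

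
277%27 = 7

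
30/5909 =30/5909 = 0.01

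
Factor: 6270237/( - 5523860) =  - 2^( - 2 )*3^3*5^ ( - 1)*23^2*139^ ( - 1 )*439^1*1987^(-1 ) 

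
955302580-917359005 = 37943575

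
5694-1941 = 3753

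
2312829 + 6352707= 8665536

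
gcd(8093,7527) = 1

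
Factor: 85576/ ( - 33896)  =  -563/223= -  223^(  -  1) * 563^1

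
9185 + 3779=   12964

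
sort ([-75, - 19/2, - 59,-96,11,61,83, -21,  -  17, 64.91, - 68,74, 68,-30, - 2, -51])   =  [ - 96,-75, - 68, - 59, - 51 , - 30, - 21,- 17, - 19/2,  -  2,11,61, 64.91,68,  74,83]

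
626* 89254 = 55873004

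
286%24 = 22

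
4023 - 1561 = 2462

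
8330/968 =8+293/484  =  8.61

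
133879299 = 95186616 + 38692683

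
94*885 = 83190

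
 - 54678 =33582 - 88260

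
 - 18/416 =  - 9/208 = - 0.04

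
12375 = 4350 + 8025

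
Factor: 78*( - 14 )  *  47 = -2^2 * 3^1*7^1*13^1*47^1 = -51324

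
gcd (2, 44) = 2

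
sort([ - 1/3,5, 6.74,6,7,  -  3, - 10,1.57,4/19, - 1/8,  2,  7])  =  [ - 10, - 3, - 1/3, - 1/8, 4/19,1.57, 2,  5,6 , 6.74,7 , 7 ]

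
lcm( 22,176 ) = 176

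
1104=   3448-2344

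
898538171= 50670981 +847867190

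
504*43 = 21672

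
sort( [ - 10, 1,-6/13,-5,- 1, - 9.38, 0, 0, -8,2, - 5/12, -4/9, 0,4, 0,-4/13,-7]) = [-10, - 9.38, -8,  -  7,-5, - 1, - 6/13,  -  4/9,-5/12,  -  4/13, 0, 0, 0,0,  1,2, 4 ]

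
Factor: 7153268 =2^2*1117^1*1601^1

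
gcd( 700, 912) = 4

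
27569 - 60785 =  - 33216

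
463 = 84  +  379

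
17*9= 153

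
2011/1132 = 2011/1132 = 1.78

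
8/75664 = 1/9458 = 0.00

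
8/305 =8/305 = 0.03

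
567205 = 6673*85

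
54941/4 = 54941/4 = 13735.25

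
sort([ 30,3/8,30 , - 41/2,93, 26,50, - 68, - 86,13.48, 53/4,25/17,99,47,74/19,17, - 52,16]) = [- 86, - 68, - 52, - 41/2,3/8,25/17, 74/19,53/4,13.48,16 , 17 , 26,30,  30, 47, 50,93,99]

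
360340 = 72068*5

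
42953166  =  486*88381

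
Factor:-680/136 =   -  5^1 =- 5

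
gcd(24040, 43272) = 4808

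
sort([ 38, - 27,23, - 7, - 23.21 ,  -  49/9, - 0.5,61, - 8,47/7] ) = [ -27, - 23.21, - 8, -7, - 49/9 , - 0.5,47/7,23,38 , 61 ]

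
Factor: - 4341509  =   - 89^1*48781^1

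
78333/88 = 78333/88 = 890.15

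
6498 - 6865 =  - 367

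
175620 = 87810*2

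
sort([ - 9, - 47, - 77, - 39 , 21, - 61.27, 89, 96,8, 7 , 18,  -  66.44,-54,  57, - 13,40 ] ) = [ - 77, - 66.44 ,-61.27 , - 54, - 47 , - 39, - 13, - 9, 7,8 , 18, 21,40,57, 89, 96]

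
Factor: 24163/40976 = 2^(-4 )*13^( - 1 )*73^1*197^ ( - 1 )* 331^1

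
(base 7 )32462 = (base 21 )i92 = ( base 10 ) 8129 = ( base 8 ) 17701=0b1111111000001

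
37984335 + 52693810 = 90678145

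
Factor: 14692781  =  1031^1 * 14251^1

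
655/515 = 131/103 = 1.27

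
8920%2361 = 1837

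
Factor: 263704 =2^3*7^1*17^1*277^1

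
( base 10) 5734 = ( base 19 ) FGF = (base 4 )1121212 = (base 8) 13146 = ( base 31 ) 5TU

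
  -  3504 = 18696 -22200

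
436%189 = 58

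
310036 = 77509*4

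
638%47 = 27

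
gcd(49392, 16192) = 16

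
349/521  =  349/521 = 0.67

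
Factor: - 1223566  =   - 2^1 *443^1*1381^1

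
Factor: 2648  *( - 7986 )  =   - 2^4*3^1 * 11^3* 331^1 = - 21146928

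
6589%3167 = 255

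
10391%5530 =4861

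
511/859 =511/859 = 0.59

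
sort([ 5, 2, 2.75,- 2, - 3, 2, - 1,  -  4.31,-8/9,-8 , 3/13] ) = [ - 8, - 4.31, - 3, - 2, - 1 , - 8/9, 3/13, 2, 2,  2.75, 5]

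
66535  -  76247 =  - 9712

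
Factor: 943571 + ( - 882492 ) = 103^1*593^1 = 61079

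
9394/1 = 9394 = 9394.00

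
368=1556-1188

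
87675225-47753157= 39922068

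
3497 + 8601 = 12098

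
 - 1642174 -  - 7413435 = 5771261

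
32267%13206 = 5855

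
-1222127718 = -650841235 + - 571286483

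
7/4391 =7/4391= 0.00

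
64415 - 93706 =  - 29291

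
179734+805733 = 985467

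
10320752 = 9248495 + 1072257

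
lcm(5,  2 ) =10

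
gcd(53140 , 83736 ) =4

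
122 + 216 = 338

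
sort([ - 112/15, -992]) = [ - 992, - 112/15 ] 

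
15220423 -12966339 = 2254084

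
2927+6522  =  9449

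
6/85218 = 1/14203 = 0.00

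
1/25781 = 1/25781 = 0.00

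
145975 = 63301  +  82674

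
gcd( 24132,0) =24132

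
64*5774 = 369536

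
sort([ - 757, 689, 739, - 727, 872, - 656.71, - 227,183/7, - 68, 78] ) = [ - 757, - 727,-656.71,  -  227 , - 68,183/7, 78, 689, 739,872 ]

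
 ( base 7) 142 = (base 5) 304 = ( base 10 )79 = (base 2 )1001111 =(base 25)34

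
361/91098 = 361/91098 = 0.00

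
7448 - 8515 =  - 1067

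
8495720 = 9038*940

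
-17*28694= -487798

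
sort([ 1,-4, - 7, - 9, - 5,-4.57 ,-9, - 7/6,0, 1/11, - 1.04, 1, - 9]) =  [ - 9, - 9,  -  9, - 7, - 5,- 4.57, - 4, - 7/6, - 1.04, 0, 1/11,1, 1]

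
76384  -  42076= 34308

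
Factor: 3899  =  7^1* 557^1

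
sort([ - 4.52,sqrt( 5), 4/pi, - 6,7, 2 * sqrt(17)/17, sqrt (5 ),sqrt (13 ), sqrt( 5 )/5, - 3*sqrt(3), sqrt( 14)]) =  [-6, - 3 * sqrt(3), - 4.52, sqrt( 5) /5,2*sqrt(17)/17, 4/pi, sqrt(5),  sqrt ( 5 ),sqrt ( 13), sqrt(14), 7]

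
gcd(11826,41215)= 1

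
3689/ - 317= - 3689/317=- 11.64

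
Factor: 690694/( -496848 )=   -  367/264 = -2^( - 3) * 3^( -1)*11^( - 1)  *367^1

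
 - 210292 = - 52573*4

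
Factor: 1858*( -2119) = - 2^1 * 13^1  *163^1*929^1 = - 3937102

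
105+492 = 597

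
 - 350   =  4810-5160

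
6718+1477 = 8195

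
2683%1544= 1139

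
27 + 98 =125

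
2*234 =468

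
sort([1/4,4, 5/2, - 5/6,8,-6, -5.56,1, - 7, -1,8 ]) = [-7, - 6, - 5.56 , - 1,  -  5/6,1/4,1,  5/2,4 , 8, 8]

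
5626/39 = 5626/39 = 144.26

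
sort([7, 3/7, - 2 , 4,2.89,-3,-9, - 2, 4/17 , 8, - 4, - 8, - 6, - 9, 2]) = [ - 9 , - 9,-8,-6, - 4 , - 3, - 2, - 2, 4/17,3/7, 2, 2.89, 4,7,8]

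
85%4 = 1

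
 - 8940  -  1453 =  - 10393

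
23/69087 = 23/69087 = 0.00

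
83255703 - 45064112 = 38191591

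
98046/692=141  +  237/346  =  141.68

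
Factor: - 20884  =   - 2^2 * 23^1*227^1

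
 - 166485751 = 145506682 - 311992433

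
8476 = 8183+293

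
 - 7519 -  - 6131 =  - 1388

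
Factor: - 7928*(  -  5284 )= 2^5*991^1*1321^1 = 41891552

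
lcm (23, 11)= 253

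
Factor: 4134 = 2^1*3^1*13^1*53^1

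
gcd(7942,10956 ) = 22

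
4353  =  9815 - 5462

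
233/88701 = 233/88701=0.00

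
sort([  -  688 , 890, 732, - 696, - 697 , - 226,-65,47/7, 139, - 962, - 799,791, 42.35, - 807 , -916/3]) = [  -  962, - 807 ,  -  799, - 697,- 696 ,-688,-916/3, - 226,-65, 47/7,  42.35, 139, 732 , 791,890]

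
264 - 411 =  - 147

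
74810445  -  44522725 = 30287720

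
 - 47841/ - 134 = 357+3/134 = 357.02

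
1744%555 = 79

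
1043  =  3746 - 2703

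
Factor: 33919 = 107^1* 317^1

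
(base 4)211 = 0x25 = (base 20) 1H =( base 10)37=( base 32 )15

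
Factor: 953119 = 349^1*2731^1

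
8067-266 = 7801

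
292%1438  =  292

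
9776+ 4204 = 13980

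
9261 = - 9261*( - 1 ) 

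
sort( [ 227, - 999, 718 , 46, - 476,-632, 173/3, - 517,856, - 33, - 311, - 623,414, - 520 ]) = [-999, - 632, -623, - 520, - 517 , - 476, - 311 , - 33,  46, 173/3, 227, 414, 718, 856 ]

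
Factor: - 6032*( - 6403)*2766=2^5*3^1 * 13^1*19^1*29^1*  337^1*461^1  =  106830930336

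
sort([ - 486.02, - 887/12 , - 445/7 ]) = [ - 486.02, - 887/12, - 445/7]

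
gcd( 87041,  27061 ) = 1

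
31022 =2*15511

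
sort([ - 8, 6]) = [ - 8,6]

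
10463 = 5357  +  5106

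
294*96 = 28224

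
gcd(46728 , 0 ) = 46728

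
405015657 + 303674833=708690490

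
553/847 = 79/121 = 0.65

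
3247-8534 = - 5287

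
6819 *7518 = 51265242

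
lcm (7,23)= 161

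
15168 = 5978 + 9190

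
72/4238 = 36/2119 = 0.02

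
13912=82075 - 68163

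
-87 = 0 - 87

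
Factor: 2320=2^4*5^1 * 29^1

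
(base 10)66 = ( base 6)150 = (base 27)2c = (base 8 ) 102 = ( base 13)51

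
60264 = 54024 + 6240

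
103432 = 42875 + 60557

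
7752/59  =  7752/59 = 131.39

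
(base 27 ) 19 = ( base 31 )15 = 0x24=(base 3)1100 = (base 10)36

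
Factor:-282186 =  - 2^1*3^2 * 61^1*257^1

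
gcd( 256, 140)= 4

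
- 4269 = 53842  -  58111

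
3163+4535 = 7698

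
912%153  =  147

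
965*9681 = 9342165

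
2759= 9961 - 7202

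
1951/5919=1951/5919 = 0.33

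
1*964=964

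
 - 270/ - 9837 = 30/1093 =0.03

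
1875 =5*375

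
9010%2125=510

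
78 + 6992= 7070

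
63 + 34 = 97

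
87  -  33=54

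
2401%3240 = 2401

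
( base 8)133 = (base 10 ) 91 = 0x5B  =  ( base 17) 56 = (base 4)1123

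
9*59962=539658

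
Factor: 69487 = 11^1*6317^1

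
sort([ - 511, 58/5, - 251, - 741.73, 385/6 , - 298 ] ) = [ - 741.73, - 511, - 298,-251, 58/5,385/6]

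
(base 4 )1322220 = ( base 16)1ea8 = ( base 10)7848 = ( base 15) 24D3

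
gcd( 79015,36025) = 5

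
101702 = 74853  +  26849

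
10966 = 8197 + 2769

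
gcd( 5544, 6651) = 9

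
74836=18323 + 56513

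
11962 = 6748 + 5214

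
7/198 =7/198 = 0.04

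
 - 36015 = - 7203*5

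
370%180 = 10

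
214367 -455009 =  - 240642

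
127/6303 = 127/6303  =  0.02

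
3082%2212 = 870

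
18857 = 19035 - 178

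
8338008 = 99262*84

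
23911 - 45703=- 21792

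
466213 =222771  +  243442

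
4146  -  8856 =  - 4710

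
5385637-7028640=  - 1643003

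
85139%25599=8342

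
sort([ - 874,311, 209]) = [ - 874, 209, 311] 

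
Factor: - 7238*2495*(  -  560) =2^5 * 5^2*7^2 * 11^1*47^1*  499^1=10112933600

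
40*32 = 1280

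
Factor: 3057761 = 7^1*103^1 * 4241^1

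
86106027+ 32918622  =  119024649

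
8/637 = 8/637 = 0.01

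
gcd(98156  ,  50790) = 2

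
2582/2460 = 1291/1230 = 1.05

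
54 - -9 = 63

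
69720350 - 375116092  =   - 305395742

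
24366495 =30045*811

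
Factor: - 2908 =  - 2^2*727^1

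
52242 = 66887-14645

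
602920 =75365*8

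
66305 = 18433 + 47872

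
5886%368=366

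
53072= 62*856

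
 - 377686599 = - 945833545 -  - 568146946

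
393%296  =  97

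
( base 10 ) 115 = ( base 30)3P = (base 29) 3s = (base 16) 73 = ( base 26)4b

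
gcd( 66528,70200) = 216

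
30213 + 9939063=9969276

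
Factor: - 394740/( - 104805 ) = 516/137 = 2^2*3^1 *43^1*137^ ( - 1)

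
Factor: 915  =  3^1 * 5^1*61^1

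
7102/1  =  7102 = 7102.00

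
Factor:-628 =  - 2^2*157^1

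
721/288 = 2 + 145/288 = 2.50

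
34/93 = 34/93 = 0.37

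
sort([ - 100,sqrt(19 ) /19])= [ - 100,sqrt(19)/19]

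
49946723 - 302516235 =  - 252569512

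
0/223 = 0 = 0.00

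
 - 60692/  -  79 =768 + 20/79 =768.25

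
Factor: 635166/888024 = 105861/148004 = 2^( - 2)*3^1*7^1*71^2*163^( - 1 )*227^ ( - 1 )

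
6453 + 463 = 6916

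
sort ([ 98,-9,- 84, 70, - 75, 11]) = [ - 84, - 75, - 9,11,70, 98 ]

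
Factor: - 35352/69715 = -2^3*3^2*5^( - 1 )*73^( - 1 )*191^( - 1)*491^1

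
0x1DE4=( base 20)J2C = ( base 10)7652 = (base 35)68M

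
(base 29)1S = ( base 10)57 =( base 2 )111001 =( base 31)1Q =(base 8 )71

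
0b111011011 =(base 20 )13f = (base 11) 3a2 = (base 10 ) 475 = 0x1db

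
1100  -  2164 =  - 1064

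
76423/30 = 76423/30 = 2547.43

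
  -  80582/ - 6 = 40291/3 = 13430.33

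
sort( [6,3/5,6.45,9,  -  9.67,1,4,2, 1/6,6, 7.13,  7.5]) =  [ - 9.67, 1/6,3/5,1, 2 , 4,6,6, 6.45, 7.13,7.5,9]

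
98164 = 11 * 8924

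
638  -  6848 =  -6210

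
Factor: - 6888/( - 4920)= 7/5 =5^(- 1)*7^1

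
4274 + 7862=12136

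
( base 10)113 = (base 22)53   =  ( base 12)95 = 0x71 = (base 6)305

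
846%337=172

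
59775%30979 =28796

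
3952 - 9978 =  -6026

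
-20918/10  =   - 2092 + 1/5  =  -2091.80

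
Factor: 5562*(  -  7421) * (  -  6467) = 266929318134 = 2^1 * 3^3*29^1 * 41^1*103^1 * 181^1*223^1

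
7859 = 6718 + 1141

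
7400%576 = 488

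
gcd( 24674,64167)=73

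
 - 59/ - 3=19 + 2/3 = 19.67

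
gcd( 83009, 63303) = 1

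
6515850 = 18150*359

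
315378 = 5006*63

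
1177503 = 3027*389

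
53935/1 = 53935 = 53935.00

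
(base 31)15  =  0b100100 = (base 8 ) 44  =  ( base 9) 40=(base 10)36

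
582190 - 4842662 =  - 4260472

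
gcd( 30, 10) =10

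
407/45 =9+2/45= 9.04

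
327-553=-226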